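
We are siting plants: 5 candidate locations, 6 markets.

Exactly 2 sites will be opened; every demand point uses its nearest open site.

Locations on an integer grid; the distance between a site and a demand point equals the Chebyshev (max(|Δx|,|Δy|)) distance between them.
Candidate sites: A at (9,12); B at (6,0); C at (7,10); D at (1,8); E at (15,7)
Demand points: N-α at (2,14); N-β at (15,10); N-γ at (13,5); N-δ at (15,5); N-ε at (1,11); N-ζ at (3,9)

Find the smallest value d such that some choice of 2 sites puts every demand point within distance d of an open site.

Open {C, E}.
  Farthest demand point is N-ε at distance 6 (to C); all others are ≤ 6.
With {D, E} the worst case is 6.
With {A, C} the worst case is 7.
No size-2 selection achieves below 6.

6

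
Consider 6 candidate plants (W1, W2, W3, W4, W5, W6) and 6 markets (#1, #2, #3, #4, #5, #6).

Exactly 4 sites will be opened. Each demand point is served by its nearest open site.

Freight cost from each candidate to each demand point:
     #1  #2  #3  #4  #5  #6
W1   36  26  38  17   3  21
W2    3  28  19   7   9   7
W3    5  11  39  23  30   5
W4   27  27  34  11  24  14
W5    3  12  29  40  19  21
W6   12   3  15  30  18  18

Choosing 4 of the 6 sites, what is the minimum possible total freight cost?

36

Open {W1, W2, W3, W6}.
  #1→W2 3, #2→W6 3, #3→W6 15, #4→W2 7, #5→W1 3, #6→W3 5  ⇒ total 36.
Compare {W1, W2, W4, W6}: total 38.
Compare {W1, W2, W5, W6}: total 38.
No size-4 selection does better; minimum is 36.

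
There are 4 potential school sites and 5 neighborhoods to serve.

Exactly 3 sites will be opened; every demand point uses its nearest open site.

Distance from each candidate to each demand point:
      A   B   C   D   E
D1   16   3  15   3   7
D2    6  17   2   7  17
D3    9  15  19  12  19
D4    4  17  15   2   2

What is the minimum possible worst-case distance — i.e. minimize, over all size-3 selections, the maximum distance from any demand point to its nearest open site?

4

Open {D1, D2, D4}.
  Farthest demand point is A at distance 4 (to D4); all others are ≤ 4.
With {D1, D2, D3} the worst case is 7.
With {D1, D3, D4} the worst case is 15.
No size-3 selection achieves below 4.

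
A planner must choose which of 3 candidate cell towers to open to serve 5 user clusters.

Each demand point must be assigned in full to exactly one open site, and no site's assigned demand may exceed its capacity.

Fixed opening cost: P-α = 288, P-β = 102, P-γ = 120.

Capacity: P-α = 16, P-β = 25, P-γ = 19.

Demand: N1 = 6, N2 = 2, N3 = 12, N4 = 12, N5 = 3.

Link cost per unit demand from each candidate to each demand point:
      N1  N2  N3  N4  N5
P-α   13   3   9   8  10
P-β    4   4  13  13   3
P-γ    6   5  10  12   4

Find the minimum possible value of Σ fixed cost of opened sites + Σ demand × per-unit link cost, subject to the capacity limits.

Open {P-β, P-γ}; cheapest assignment that respects the capacities:
  P-β (cap 25, load 23): N1, N2, N4, N5 — cost 6×4 + 2×4 + 12×13 + 3×3 = 197
  P-γ (cap 19, load 12): N3 — cost 12×10 = 120
  Shipping 317, fixed 222 → total 539.
  Any other capacity-feasible assignment to {P-β, P-γ} ships for at least 317.
Compare {P-α, P-β}: its best feasible assignment gives total 681.
Compare {P-α, P-β, P-γ}: its best feasible assignment gives total 765.
Every other set of open sites that can feasibly serve all demand totals ≥ 681 even under its best assignment. Minimum: 539.

539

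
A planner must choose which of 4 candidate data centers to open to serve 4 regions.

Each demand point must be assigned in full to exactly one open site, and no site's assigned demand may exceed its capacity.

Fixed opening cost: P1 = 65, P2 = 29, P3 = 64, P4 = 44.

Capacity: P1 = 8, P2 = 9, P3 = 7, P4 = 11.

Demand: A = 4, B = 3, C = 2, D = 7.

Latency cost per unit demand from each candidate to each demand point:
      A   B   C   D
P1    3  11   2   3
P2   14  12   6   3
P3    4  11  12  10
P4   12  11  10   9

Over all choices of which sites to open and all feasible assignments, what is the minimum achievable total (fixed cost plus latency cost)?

Open {P1, P2}; cheapest assignment that respects the capacities:
  P1 (cap 8, load 7): A, B — cost 4×3 + 3×11 = 45
  P2 (cap 9, load 9): C, D — cost 2×6 + 7×3 = 33
  Shipping 78, fixed 94 → total 172.
  Any other capacity-feasible assignment to {P1, P2} ships for at least 78.
Compare {P2, P3}: its best feasible assignment gives total 175.
Compare {P2, P4}: its best feasible assignment gives total 187.
Every other set of open sites that can feasibly serve all demand totals ≥ 175 even under its best assignment. Minimum: 172.

172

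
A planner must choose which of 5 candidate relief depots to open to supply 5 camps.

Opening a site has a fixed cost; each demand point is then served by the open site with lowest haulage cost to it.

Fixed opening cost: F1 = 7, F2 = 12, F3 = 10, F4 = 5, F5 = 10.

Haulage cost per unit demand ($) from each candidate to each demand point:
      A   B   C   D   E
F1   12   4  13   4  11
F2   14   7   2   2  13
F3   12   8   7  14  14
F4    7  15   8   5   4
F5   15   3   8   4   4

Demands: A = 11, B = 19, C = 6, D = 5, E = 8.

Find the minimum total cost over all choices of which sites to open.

Open {F2, F4, F5}: assign each demand point to its cheapest open site.
  A→F4 11×7=77, B→F5 19×3=57, C→F2 6×2=12, D→F2 5×2=10, E→F4 8×4=32
  haulage cost 188, fixed 27 → total 215.
Compare {F1, F2, F4, F5}: haulage cost 188 + fixed 34 = 222.
Compare {F2, F3, F4, F5}: haulage cost 188 + fixed 37 = 225.
Compare {F1, F2, F4}: haulage cost 207 + fixed 24 = 231.
All other subsets cost ≥ 222. Minimum total cost: 215.

215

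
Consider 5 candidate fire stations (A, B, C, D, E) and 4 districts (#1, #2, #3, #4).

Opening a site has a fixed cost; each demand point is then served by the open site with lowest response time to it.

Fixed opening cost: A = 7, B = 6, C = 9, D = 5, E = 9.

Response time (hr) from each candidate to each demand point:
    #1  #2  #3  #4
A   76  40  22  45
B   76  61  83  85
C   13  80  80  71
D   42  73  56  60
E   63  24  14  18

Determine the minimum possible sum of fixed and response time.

Open {C, E}: assign each demand point to its cheapest open site.
  #1→C 13, #2→E 24, #3→E 14, #4→E 18
  response time 69, fixed 18 → total 87.
Compare {C, D, E}: response time 69 + fixed 23 = 92.
Compare {B, C, E}: response time 69 + fixed 24 = 93.
Compare {A, C, E}: response time 69 + fixed 25 = 94.
All other subsets cost ≥ 92. Minimum total cost: 87.

87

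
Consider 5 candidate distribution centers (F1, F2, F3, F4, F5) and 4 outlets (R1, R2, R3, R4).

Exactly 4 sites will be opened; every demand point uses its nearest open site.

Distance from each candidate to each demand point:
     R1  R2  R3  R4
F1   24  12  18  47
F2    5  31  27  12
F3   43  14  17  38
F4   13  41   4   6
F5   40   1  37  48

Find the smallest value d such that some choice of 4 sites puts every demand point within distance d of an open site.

6

Open {F1, F2, F4, F5}.
  Farthest demand point is R4 at distance 6 (to F4); all others are ≤ 6.
With {F2, F3, F4, F5} the worst case is 6.
With {F1, F2, F3, F4} the worst case is 12.
No size-4 selection achieves below 6.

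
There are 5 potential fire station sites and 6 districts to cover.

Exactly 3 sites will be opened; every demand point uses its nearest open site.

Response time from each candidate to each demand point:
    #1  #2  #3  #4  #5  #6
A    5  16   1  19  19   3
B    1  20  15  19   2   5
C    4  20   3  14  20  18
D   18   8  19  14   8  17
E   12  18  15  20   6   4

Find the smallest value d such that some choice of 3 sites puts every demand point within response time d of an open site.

14

Open {A, B, D}.
  Farthest demand point is #4 at response time 14 (to D); all others are ≤ 14.
With {A, C, D} the worst case is 14.
With {A, D, E} the worst case is 14.
No size-3 selection achieves below 14.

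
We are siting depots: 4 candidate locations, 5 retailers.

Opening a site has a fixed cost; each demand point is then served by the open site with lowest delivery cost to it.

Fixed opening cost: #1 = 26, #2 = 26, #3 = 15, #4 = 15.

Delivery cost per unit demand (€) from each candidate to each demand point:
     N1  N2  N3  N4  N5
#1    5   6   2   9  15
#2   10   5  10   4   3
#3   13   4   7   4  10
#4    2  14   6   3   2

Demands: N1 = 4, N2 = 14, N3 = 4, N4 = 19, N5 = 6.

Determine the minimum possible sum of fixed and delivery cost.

187

Open {#3, #4}: assign each demand point to its cheapest open site.
  N1→#4 4×2=8, N2→#3 14×4=56, N3→#4 4×6=24, N4→#4 19×3=57, N5→#4 6×2=12
  delivery cost 157, fixed 30 → total 187.
Compare {#1, #3, #4}: delivery cost 141 + fixed 56 = 197.
Compare {#1, #4}: delivery cost 169 + fixed 41 = 210.
Compare {#2, #4}: delivery cost 171 + fixed 41 = 212.
All other subsets cost ≥ 197. Minimum total cost: 187.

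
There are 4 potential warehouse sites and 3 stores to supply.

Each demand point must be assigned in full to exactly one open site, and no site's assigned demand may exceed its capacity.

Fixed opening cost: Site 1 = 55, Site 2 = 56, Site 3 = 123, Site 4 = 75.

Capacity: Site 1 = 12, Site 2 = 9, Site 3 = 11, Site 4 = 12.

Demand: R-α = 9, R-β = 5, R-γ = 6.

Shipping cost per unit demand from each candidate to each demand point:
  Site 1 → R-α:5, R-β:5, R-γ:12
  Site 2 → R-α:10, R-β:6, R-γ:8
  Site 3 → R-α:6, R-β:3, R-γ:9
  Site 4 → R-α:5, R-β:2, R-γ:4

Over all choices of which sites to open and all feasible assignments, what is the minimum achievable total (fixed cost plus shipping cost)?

Open {Site 1, Site 4}; cheapest assignment that respects the capacities:
  Site 1 (cap 12, load 9): R-α — cost 9×5 = 45
  Site 4 (cap 12, load 11): R-β, R-γ — cost 5×2 + 6×4 = 34
  Shipping 79, fixed 130 → total 209.
  Any other capacity-feasible assignment to {Site 1, Site 4} ships for at least 79.
Compare {Site 2, Site 4}: its best feasible assignment gives total 255.
Compare {Site 1, Site 2, Site 4}: its best feasible assignment gives total 265.
Every other set of open sites that can feasibly serve all demand totals ≥ 255 even under its best assignment. Minimum: 209.

209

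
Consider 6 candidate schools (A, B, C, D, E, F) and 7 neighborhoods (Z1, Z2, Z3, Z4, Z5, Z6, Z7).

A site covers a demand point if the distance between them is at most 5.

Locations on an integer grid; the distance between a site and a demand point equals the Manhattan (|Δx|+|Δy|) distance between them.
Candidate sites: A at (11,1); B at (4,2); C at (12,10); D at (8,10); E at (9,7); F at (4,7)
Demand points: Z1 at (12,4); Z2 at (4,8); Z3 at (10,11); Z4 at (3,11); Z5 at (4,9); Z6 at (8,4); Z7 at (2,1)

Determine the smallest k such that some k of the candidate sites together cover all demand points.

Coverage sets (demand points within 5 of each site):
  A: {Z1}
  B: {Z7}
  C: {Z3}
  D: {Z3, Z5}
  E: {Z3, Z6}
  F: {Z2, Z4, Z5}
No 3 sites suffice: every size-3 union leaves at least one demand point uncovered.
But {A, B, E, F} covers everything, so the minimum is 4.

4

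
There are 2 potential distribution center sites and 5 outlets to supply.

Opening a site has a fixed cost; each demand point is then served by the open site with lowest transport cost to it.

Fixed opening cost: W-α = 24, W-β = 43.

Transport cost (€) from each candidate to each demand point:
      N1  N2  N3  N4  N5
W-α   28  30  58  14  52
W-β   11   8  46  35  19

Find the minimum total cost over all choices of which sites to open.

162

Open {W-β}: assign each demand point to its cheapest open site.
  N1→W-β 11, N2→W-β 8, N3→W-β 46, N4→W-β 35, N5→W-β 19
  transport cost 119, fixed 43 → total 162.
Compare {W-α, W-β}: transport cost 98 + fixed 67 = 165.
Compare {W-α}: transport cost 182 + fixed 24 = 206.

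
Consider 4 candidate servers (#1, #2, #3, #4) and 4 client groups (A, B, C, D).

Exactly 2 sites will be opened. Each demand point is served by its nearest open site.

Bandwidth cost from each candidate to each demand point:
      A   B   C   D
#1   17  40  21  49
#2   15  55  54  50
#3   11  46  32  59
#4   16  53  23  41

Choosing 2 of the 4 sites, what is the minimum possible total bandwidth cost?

118

Open {#1, #4}.
  A→#4 16, B→#1 40, C→#1 21, D→#4 41  ⇒ total 118.
Compare {#1, #3}: total 121.
Compare {#3, #4}: total 121.
No size-2 selection does better; minimum is 118.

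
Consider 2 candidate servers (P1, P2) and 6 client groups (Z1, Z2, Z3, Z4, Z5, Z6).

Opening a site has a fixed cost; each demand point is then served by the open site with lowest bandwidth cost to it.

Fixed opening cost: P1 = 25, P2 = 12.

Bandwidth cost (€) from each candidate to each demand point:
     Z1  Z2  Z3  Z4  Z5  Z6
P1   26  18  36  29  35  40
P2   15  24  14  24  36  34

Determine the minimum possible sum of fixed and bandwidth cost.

Open {P2}: assign each demand point to its cheapest open site.
  Z1→P2 15, Z2→P2 24, Z3→P2 14, Z4→P2 24, Z5→P2 36, Z6→P2 34
  bandwidth cost 147, fixed 12 → total 159.
Compare {P1, P2}: bandwidth cost 140 + fixed 37 = 177.
Compare {P1}: bandwidth cost 184 + fixed 25 = 209.

159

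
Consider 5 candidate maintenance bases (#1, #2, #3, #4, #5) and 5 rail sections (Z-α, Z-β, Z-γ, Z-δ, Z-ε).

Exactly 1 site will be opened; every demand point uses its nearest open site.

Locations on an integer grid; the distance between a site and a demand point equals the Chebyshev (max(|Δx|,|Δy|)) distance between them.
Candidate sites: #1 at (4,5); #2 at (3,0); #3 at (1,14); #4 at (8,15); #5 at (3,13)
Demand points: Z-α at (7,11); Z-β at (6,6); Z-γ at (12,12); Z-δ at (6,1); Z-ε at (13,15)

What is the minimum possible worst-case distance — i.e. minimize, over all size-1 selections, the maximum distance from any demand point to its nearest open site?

10

Open {#1}.
  Farthest demand point is Z-ε at distance 10 (to #1); all others are ≤ 10.
With {#5} the worst case is 12.
With {#3} the worst case is 13.
No size-1 selection achieves below 10.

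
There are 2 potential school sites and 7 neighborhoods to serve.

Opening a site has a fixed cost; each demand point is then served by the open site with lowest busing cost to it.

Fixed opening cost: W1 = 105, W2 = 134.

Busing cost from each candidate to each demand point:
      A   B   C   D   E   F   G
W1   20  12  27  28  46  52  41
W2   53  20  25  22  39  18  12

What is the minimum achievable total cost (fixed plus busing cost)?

323

Open {W2}: assign each demand point to its cheapest open site.
  A→W2 53, B→W2 20, C→W2 25, D→W2 22, E→W2 39, F→W2 18, G→W2 12
  busing cost 189, fixed 134 → total 323.
Compare {W1}: busing cost 226 + fixed 105 = 331.
Compare {W1, W2}: busing cost 148 + fixed 239 = 387.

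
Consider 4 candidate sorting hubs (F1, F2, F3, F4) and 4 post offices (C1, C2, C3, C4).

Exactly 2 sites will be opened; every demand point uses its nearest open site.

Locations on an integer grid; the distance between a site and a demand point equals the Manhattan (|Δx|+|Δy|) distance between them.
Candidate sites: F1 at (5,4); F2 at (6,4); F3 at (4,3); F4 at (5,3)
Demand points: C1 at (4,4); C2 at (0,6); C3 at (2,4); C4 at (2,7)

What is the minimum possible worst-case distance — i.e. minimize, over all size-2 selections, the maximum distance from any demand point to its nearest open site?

7

Open {F1, F2}.
  Farthest demand point is C2 at distance 7 (to F1); all others are ≤ 7.
With {F1, F3} the worst case is 7.
With {F1, F4} the worst case is 7.
No size-2 selection achieves below 7.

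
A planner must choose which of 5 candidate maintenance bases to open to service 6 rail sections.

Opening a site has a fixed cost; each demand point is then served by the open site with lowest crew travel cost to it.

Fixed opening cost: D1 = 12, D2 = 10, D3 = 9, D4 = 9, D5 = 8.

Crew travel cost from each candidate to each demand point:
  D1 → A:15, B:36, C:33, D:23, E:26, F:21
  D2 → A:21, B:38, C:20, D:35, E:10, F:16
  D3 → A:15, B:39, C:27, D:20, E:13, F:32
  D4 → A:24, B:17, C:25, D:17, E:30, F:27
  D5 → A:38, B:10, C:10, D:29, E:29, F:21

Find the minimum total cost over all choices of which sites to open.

Open {D3, D5}: assign each demand point to its cheapest open site.
  A→D3 15, B→D5 10, C→D5 10, D→D3 20, E→D3 13, F→D5 21
  crew travel cost 89, fixed 17 → total 106.
Compare {D2, D3, D5}: crew travel cost 81 + fixed 27 = 108.
Compare {D2, D4, D5}: crew travel cost 84 + fixed 27 = 111.
Compare {D3, D4, D5}: crew travel cost 86 + fixed 26 = 112.
All other subsets cost ≥ 108. Minimum total cost: 106.

106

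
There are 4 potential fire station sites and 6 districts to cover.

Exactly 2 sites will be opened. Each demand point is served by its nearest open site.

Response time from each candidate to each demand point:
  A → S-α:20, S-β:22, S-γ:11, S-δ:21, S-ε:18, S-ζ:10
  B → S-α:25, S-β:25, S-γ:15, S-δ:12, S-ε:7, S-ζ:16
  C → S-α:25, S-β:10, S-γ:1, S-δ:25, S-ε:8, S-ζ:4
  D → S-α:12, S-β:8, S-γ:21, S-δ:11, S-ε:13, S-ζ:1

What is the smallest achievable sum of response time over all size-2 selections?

Open {C, D}.
  S-α→D 12, S-β→D 8, S-γ→C 1, S-δ→D 11, S-ε→C 8, S-ζ→D 1  ⇒ total 41.
Compare {B, D}: total 54.
Compare {A, D}: total 56.
No size-2 selection does better; minimum is 41.

41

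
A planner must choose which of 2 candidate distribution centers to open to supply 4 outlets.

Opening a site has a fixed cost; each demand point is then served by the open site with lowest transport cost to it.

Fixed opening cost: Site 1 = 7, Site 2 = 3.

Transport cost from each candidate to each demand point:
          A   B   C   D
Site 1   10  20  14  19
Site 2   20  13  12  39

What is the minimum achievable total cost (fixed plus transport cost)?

64

Open {Site 1, Site 2}: assign each demand point to its cheapest open site.
  A→Site 1 10, B→Site 2 13, C→Site 2 12, D→Site 1 19
  transport cost 54, fixed 10 → total 64.
Compare {Site 1}: transport cost 63 + fixed 7 = 70.
Compare {Site 2}: transport cost 84 + fixed 3 = 87.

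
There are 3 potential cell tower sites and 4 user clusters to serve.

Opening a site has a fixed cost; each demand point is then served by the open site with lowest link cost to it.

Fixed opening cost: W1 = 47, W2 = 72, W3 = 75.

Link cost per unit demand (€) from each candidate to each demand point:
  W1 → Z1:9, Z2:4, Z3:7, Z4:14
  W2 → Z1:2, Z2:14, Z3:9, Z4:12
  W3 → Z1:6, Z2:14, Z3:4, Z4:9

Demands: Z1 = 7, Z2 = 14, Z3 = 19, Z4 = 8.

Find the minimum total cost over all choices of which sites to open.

368

Open {W1, W3}: assign each demand point to its cheapest open site.
  Z1→W3 7×6=42, Z2→W1 14×4=56, Z3→W3 19×4=76, Z4→W3 8×9=72
  link cost 246, fixed 122 → total 368.
Compare {W1}: link cost 364 + fixed 47 = 411.
Compare {W1, W2, W3}: link cost 218 + fixed 194 = 412.
Compare {W1, W2}: link cost 299 + fixed 119 = 418.
All other subsets cost ≥ 411. Minimum total cost: 368.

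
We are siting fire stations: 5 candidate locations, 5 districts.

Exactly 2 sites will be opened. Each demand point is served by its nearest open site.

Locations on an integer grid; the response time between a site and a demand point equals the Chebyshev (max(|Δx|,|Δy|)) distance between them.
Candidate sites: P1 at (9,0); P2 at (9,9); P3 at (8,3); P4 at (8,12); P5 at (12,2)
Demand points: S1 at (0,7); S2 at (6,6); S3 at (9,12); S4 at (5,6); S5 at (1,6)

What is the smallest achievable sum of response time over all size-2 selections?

Open {P3, P4}.
  S1→P3 8, S2→P3 3, S3→P4 1, S4→P3 3, S5→P3 7  ⇒ total 22.
Compare {P2, P4}: total 23.
Compare {P2, P3}: total 24.
No size-2 selection does better; minimum is 22.

22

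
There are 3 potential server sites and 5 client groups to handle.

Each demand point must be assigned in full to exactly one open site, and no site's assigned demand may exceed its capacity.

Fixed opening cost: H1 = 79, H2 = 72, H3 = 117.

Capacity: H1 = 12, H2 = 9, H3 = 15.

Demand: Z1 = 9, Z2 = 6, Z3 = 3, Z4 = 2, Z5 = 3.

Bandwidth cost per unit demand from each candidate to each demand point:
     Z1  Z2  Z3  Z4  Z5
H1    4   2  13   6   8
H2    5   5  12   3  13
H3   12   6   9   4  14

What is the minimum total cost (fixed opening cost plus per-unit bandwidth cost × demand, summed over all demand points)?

Open {H1, H3}; cheapest assignment that respects the capacities:
  H1 (cap 12, load 12): Z1, Z5 — cost 9×4 + 3×8 = 60
  H3 (cap 15, load 11): Z2, Z3, Z4 — cost 6×6 + 3×9 + 2×4 = 71
  Shipping 131, fixed 196 → total 327.
  Any other capacity-feasible assignment to {H1, H3} ships for at least 131.
Compare {H2, H3}: its best feasible assignment gives total 347.
Compare {H1, H2, H3}: its best feasible assignment gives total 384.
Every other set of open sites that can feasibly serve all demand totals ≥ 347 even under its best assignment. Minimum: 327.

327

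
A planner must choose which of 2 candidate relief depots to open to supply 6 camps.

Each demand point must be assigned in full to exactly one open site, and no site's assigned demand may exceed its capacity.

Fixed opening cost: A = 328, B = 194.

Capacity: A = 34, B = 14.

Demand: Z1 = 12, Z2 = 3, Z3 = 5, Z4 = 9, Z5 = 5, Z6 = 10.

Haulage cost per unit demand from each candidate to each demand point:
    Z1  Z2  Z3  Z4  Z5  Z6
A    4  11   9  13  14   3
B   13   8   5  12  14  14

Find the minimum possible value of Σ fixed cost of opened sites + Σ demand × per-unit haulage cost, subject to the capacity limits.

836

Open {A, B}; cheapest assignment that respects the capacities:
  A (cap 34, load 30): Z1, Z2, Z5, Z6 — cost 12×4 + 3×11 + 5×14 + 10×3 = 181
  B (cap 14, load 14): Z3, Z4 — cost 5×5 + 9×12 = 133
  Shipping 314, fixed 522 → total 836.
  Any other capacity-feasible assignment to {A, B} ships for at least 314.
Total demand is 44 and no other set of sites has combined capacity ≥ 44, so {A, B} is the only feasible choice of open sites. Minimum: 836.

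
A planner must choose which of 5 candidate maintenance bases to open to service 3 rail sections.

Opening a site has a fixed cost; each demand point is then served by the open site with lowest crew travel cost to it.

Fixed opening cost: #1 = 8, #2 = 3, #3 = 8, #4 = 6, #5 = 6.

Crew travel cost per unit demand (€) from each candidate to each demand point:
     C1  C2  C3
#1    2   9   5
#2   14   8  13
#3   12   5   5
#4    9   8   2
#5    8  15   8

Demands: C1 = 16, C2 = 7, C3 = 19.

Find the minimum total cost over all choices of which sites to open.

Open {#1, #3, #4}: assign each demand point to its cheapest open site.
  C1→#1 16×2=32, C2→#3 7×5=35, C3→#4 19×2=38
  crew travel cost 105, fixed 22 → total 127.
Compare {#1, #2, #3, #4}: crew travel cost 105 + fixed 25 = 130.
Compare {#1, #3, #4, #5}: crew travel cost 105 + fixed 28 = 133.
Compare {#1, #2, #3, #4, #5}: crew travel cost 105 + fixed 31 = 136.
All other subsets cost ≥ 130. Minimum total cost: 127.

127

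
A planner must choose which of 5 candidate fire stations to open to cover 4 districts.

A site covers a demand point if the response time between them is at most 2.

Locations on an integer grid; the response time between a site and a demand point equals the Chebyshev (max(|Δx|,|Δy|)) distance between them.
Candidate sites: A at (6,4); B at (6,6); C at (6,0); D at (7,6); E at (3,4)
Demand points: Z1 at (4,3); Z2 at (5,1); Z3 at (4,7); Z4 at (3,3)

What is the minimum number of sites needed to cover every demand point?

Coverage sets (demand points within 2 of each site):
  A: {Z1}
  B: {Z3}
  C: {Z2}
  D: {}
  E: {Z1, Z4}
No 2 sites suffice: every size-2 union leaves at least one demand point uncovered.
But {B, C, E} covers everything, so the minimum is 3.

3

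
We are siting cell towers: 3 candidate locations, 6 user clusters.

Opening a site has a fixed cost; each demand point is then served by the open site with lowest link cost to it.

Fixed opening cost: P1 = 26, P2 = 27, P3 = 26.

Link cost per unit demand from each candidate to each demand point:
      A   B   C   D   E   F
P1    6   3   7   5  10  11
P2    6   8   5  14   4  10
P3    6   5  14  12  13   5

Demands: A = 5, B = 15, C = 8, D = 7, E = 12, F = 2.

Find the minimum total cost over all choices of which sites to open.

271

Open {P1, P2}: assign each demand point to its cheapest open site.
  A→P1 5×6=30, B→P1 15×3=45, C→P2 8×5=40, D→P1 7×5=35, E→P2 12×4=48, F→P2 2×10=20
  link cost 218, fixed 53 → total 271.
Compare {P1, P2, P3}: link cost 208 + fixed 79 = 287.
Compare {P1}: link cost 308 + fixed 26 = 334.
Compare {P2, P3}: link cost 287 + fixed 53 = 340.
All other subsets cost ≥ 287. Minimum total cost: 271.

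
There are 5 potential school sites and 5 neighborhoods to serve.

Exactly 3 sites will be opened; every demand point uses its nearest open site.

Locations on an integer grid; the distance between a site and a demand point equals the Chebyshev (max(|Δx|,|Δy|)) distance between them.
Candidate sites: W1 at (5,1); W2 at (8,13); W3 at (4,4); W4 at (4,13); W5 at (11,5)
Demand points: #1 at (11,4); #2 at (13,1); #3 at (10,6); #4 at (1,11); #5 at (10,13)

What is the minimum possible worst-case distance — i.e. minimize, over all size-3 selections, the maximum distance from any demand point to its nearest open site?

Open {W2, W4, W5}.
  Farthest demand point is #2 at distance 4 (to W5); all others are ≤ 4.
With {W1, W4, W5} the worst case is 6.
With {W3, W4, W5} the worst case is 6.
No size-3 selection achieves below 4.

4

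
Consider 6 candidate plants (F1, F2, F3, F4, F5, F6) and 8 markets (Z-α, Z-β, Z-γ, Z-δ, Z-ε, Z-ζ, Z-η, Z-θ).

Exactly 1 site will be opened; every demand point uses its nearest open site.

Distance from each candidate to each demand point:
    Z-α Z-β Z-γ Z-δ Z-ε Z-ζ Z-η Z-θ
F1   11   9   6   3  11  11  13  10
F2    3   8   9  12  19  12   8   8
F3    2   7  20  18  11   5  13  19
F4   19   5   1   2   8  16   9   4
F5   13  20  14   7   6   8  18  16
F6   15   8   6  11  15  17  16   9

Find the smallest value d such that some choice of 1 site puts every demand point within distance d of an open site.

13

Open {F1}.
  Farthest demand point is Z-η at distance 13 (to F1); all others are ≤ 13.
With {F6} the worst case is 17.
With {F2} the worst case is 19.
No size-1 selection achieves below 13.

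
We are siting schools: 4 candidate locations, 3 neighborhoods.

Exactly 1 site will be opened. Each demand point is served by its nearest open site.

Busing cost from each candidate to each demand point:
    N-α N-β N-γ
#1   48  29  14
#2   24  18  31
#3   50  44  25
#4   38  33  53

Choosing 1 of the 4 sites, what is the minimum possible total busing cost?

Open {#2}.
  N-α→#2 24, N-β→#2 18, N-γ→#2 31  ⇒ total 73.
Compare {#1}: total 91.
Compare {#3}: total 119.
No size-1 selection does better; minimum is 73.

73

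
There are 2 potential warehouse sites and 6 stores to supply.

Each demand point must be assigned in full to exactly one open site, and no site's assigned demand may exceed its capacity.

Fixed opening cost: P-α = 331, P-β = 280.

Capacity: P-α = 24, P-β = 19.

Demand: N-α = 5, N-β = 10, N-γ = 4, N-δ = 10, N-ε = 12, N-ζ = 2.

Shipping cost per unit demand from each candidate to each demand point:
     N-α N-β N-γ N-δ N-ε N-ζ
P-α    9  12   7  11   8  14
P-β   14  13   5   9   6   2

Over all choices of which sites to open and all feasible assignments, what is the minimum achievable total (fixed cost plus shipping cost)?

1015

Open {P-α, P-β}; cheapest assignment that respects the capacities:
  P-α (cap 24, load 24): N-β, N-γ, N-δ — cost 10×12 + 4×7 + 10×11 = 258
  P-β (cap 19, load 19): N-α, N-ε, N-ζ — cost 5×14 + 12×6 + 2×2 = 146
  Shipping 404, fixed 611 → total 1015.
  Any other capacity-feasible assignment to {P-α, P-β} ships for at least 404.
Total demand is 43 and no other set of sites has combined capacity ≥ 43, so {P-α, P-β} is the only feasible choice of open sites. Minimum: 1015.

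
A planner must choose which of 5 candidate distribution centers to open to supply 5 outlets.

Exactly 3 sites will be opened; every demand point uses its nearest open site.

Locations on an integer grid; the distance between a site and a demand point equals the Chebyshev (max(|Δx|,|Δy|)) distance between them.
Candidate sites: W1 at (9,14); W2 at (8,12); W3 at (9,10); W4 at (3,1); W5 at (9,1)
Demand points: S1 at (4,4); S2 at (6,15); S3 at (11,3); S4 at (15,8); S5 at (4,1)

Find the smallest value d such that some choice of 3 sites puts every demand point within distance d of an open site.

Open {W1, W2, W5}.
  Farthest demand point is S4 at distance 6 (to W1); all others are ≤ 6.
With {W1, W3, W5} the worst case is 6.
With {W1, W4, W5} the worst case is 6.
No size-3 selection achieves below 6.

6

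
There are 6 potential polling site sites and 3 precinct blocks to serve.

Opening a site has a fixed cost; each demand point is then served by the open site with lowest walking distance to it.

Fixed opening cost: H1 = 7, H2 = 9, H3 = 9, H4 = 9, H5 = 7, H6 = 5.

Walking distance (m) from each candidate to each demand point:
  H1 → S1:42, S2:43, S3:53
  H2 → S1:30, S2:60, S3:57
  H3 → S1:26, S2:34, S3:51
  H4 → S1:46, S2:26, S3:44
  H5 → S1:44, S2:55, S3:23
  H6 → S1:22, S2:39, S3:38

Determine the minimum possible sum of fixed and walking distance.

Open {H4, H5, H6}: assign each demand point to its cheapest open site.
  S1→H6 22, S2→H4 26, S3→H5 23
  walking distance 71, fixed 21 → total 92.
Compare {H5, H6}: walking distance 84 + fixed 12 = 96.
Compare {H3, H5}: walking distance 83 + fixed 16 = 99.
Compare {H1, H4, H5, H6}: walking distance 71 + fixed 28 = 99.
All other subsets cost ≥ 96. Minimum total cost: 92.

92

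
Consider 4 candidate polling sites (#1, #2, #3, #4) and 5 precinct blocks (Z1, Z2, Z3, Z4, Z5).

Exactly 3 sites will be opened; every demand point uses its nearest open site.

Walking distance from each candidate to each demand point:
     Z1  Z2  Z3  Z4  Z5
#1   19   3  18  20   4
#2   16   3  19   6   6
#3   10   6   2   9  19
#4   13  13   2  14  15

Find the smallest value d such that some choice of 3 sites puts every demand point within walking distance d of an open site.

10

Open {#1, #2, #3}.
  Farthest demand point is Z1 at walking distance 10 (to #3); all others are ≤ 10.
With {#1, #3, #4} the worst case is 10.
With {#2, #3, #4} the worst case is 10.
No size-3 selection achieves below 10.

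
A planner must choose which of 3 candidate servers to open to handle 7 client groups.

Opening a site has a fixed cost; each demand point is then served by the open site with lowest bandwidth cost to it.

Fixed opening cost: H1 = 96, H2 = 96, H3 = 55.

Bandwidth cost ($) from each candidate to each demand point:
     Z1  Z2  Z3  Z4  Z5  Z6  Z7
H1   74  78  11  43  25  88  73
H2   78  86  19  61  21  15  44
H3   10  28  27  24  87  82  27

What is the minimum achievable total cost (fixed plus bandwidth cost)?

Open {H2, H3}: assign each demand point to its cheapest open site.
  Z1→H3 10, Z2→H3 28, Z3→H2 19, Z4→H3 24, Z5→H2 21, Z6→H2 15, Z7→H3 27
  bandwidth cost 144, fixed 151 → total 295.
Compare {H3}: bandwidth cost 285 + fixed 55 = 340.
Compare {H1, H3}: bandwidth cost 207 + fixed 151 = 358.
Compare {H1, H2, H3}: bandwidth cost 136 + fixed 247 = 383.
All other subsets cost ≥ 340. Minimum total cost: 295.

295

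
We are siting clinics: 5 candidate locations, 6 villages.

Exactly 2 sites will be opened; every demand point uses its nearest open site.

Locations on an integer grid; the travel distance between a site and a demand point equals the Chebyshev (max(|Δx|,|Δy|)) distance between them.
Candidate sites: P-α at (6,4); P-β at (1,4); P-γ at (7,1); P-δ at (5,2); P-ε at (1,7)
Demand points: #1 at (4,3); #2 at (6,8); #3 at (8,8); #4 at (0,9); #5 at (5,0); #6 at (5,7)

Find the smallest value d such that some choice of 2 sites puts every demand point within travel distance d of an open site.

4

Open {P-α, P-ε}.
  Farthest demand point is #2 at travel distance 4 (to P-α); all others are ≤ 4.
With {P-α, P-β} the worst case is 5.
With {P-α, P-γ} the worst case is 6.
No size-2 selection achieves below 4.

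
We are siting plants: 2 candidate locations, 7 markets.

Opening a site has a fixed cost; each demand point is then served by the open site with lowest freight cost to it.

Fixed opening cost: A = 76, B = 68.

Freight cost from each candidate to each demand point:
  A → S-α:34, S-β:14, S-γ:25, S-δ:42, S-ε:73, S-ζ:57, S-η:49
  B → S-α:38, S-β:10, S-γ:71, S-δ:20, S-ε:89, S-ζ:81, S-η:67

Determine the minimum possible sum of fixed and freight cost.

370

Open {A}: assign each demand point to its cheapest open site.
  S-α→A 34, S-β→A 14, S-γ→A 25, S-δ→A 42, S-ε→A 73, S-ζ→A 57, S-η→A 49
  freight cost 294, fixed 76 → total 370.
Compare {A, B}: freight cost 268 + fixed 144 = 412.
Compare {B}: freight cost 376 + fixed 68 = 444.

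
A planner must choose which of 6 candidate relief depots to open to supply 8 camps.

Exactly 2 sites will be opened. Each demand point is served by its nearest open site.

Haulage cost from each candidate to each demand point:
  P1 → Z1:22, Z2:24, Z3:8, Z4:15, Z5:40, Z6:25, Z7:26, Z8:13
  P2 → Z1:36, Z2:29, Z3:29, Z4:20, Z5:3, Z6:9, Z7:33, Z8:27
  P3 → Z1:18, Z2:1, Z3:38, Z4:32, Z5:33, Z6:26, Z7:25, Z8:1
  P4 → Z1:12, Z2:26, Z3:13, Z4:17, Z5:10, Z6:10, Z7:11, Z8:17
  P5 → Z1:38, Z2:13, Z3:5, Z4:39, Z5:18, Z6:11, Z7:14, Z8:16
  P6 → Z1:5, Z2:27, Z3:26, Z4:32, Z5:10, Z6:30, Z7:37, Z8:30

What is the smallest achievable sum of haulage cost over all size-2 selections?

75

Open {P3, P4}.
  Z1→P4 12, Z2→P3 1, Z3→P4 13, Z4→P4 17, Z5→P4 10, Z6→P4 10, Z7→P4 11, Z8→P3 1  ⇒ total 75.
Compare {P4, P5}: total 94.
Compare {P3, P5}: total 100.
No size-2 selection does better; minimum is 75.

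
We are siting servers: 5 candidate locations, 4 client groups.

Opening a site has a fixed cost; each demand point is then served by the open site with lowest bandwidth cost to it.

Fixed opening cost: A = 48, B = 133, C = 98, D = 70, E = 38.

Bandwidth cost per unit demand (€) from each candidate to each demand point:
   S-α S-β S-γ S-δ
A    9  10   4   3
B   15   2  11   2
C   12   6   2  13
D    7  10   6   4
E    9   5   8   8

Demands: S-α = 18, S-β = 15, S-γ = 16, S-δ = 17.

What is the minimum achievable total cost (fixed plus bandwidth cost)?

Open {A, E}: assign each demand point to its cheapest open site.
  S-α→A 18×9=162, S-β→E 15×5=75, S-γ→A 16×4=64, S-δ→A 17×3=51
  bandwidth cost 352, fixed 86 → total 438.
Compare {A, B}: bandwidth cost 290 + fixed 181 = 471.
Compare {A, D, E}: bandwidth cost 316 + fixed 156 = 472.
Compare {D, E}: bandwidth cost 365 + fixed 108 = 473.
All other subsets cost ≥ 471. Minimum total cost: 438.

438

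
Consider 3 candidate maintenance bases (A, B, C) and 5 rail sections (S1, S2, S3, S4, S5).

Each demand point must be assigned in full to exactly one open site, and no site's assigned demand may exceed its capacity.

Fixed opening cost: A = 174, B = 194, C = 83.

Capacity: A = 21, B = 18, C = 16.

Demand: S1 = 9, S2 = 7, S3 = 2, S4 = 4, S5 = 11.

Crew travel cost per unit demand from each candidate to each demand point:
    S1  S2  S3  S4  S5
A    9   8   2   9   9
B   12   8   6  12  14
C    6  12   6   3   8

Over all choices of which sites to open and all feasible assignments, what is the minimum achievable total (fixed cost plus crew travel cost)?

Open {A, C}; cheapest assignment that respects the capacities:
  A (cap 21, load 20): S2, S3, S5 — cost 7×8 + 2×2 + 11×9 = 159
  C (cap 16, load 13): S1, S4 — cost 9×6 + 4×3 = 66
  Shipping 225, fixed 257 → total 482.
  Any other capacity-feasible assignment to {A, C} ships for at least 225.
Compare {B, C}: its best feasible assignment gives total 553.
Compare {A, B}: its best feasible assignment gives total 664.
Every other set of open sites that can feasibly serve all demand totals ≥ 553 even under its best assignment. Minimum: 482.

482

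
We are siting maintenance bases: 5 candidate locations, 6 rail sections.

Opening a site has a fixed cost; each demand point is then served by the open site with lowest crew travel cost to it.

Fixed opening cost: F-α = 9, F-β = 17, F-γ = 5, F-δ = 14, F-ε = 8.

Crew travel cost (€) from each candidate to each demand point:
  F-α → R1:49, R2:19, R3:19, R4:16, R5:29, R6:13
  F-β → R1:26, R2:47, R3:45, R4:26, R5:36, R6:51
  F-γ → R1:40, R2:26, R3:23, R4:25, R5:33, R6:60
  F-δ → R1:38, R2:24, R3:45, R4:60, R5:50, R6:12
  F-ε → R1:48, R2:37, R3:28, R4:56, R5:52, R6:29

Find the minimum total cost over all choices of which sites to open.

148

Open {F-α, F-β}: assign each demand point to its cheapest open site.
  R1→F-β 26, R2→F-α 19, R3→F-α 19, R4→F-α 16, R5→F-α 29, R6→F-α 13
  crew travel cost 122, fixed 26 → total 148.
Compare {F-α, F-γ}: crew travel cost 136 + fixed 14 = 150.
Compare {F-α, F-β, F-γ}: crew travel cost 122 + fixed 31 = 153.
Compare {F-α}: crew travel cost 145 + fixed 9 = 154.
All other subsets cost ≥ 150. Minimum total cost: 148.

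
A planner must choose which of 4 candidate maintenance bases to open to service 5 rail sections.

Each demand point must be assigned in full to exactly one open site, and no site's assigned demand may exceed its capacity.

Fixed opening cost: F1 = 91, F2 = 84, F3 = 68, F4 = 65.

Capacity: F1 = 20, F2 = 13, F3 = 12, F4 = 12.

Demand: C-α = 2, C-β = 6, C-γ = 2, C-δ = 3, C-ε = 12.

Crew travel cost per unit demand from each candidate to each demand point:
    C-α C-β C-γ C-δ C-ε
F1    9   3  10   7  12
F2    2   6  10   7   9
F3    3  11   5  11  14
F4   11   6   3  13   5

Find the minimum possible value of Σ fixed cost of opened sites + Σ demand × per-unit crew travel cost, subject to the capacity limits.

Open {F2, F4}; cheapest assignment that respects the capacities:
  F2 (cap 13, load 13): C-α, C-β, C-γ, C-δ — cost 2×2 + 6×6 + 2×10 + 3×7 = 81
  F4 (cap 12, load 12): C-ε — cost 12×5 = 60
  Shipping 141, fixed 149 → total 290.
  Any other capacity-feasible assignment to {F2, F4} ships for at least 141.
Compare {F1, F4}: its best feasible assignment gives total 293.
Compare {F1, F3, F4}: its best feasible assignment gives total 339.
Every other set of open sites that can feasibly serve all demand totals ≥ 293 even under its best assignment. Minimum: 290.

290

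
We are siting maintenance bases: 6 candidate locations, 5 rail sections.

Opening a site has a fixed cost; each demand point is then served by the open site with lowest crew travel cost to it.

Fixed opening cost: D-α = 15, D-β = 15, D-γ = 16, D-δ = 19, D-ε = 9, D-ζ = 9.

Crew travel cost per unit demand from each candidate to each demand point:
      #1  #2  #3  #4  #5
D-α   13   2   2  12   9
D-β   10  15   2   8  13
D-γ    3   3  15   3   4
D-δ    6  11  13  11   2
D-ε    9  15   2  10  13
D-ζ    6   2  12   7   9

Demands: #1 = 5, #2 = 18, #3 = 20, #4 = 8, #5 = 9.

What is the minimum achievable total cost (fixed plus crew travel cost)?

182

Open {D-α, D-γ}: assign each demand point to its cheapest open site.
  #1→D-γ 5×3=15, #2→D-α 18×2=36, #3→D-α 20×2=40, #4→D-γ 8×3=24, #5→D-γ 9×4=36
  crew travel cost 151, fixed 31 → total 182.
Compare {D-α, D-γ, D-δ}: crew travel cost 133 + fixed 50 = 183.
Compare {D-γ, D-ε, D-ζ}: crew travel cost 151 + fixed 34 = 185.
Compare {D-γ, D-δ, D-ε, D-ζ}: crew travel cost 133 + fixed 53 = 186.
All other subsets cost ≥ 183. Minimum total cost: 182.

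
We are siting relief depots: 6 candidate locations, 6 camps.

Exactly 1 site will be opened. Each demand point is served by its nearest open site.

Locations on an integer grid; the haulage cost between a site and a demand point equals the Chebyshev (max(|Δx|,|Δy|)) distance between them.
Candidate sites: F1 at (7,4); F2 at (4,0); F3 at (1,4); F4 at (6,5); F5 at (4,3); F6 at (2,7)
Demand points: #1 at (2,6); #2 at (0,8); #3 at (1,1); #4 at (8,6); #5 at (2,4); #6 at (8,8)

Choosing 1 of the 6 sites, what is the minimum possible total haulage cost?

22

Open {F5}.
  #1→F5 3, #2→F5 5, #3→F5 3, #4→F5 4, #5→F5 2, #6→F5 5  ⇒ total 22.
Compare {F3}: total 24.
Compare {F4}: total 24.
No size-1 selection does better; minimum is 22.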